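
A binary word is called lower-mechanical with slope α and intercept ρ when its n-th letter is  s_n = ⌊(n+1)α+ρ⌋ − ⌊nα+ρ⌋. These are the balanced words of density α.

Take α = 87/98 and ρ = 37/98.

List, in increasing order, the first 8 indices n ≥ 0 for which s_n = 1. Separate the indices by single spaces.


0 1 2 4 5 6 7 8

n=0: ⌊124/98⌋−⌊37/98⌋ = 1−0 = 1  ← one
n=1: ⌊211/98⌋−⌊124/98⌋ = 2−1 = 1  ← one
n=2: ⌊298/98⌋−⌊211/98⌋ = 3−2 = 1  ← one
n=3: ⌊385/98⌋−⌊298/98⌋ = 3−3 = 0
n=4: ⌊472/98⌋−⌊385/98⌋ = 4−3 = 1  ← one
n=5: ⌊559/98⌋−⌊472/98⌋ = 5−4 = 1  ← one
n=6: ⌊646/98⌋−⌊559/98⌋ = 6−5 = 1  ← one
n=7: ⌊733/98⌋−⌊646/98⌋ = 7−6 = 1  ← one
n=8: ⌊820/98⌋−⌊733/98⌋ = 8−7 = 1  ← one
positions of the first 8 ones: 0 1 2 4 5 6 7 8


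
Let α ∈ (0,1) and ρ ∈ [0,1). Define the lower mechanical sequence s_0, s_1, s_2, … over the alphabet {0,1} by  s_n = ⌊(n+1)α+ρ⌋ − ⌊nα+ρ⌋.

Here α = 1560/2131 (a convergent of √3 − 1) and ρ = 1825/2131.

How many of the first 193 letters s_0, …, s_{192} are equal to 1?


#1s = Σ_{n=0}^{192} s_n = Σ_{n=0}^{192} (⌊(n+1)α+ρ⌋ − ⌊nα+ρ⌋)
the sum telescopes: every ⌊nα+ρ⌋ with 0 < n < 193 appears once with + and once with −, leaving ⌊193α+ρ⌋ − ⌊0·α+ρ⌋
193α + ρ = (193·1560 + 1825) / 2131 = 302905/2131
ρ = 1825/2131
⌊302905/2131⌋ = 142,  ⌊1825/2131⌋ = 0
#1s = 142 − 0 = 142

142


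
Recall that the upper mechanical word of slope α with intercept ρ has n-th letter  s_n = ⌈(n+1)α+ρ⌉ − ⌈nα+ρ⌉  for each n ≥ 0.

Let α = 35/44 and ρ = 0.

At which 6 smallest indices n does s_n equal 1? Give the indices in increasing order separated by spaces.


n=0: ⌈35/44⌉−⌈0/44⌉ = 1−0 = 1  ← one
n=1: ⌈70/44⌉−⌈35/44⌉ = 2−1 = 1  ← one
n=2: ⌈105/44⌉−⌈70/44⌉ = 3−2 = 1  ← one
n=3: ⌈140/44⌉−⌈105/44⌉ = 4−3 = 1  ← one
n=4: ⌈175/44⌉−⌈140/44⌉ = 4−4 = 0
n=5: ⌈210/44⌉−⌈175/44⌉ = 5−4 = 1  ← one
n=6: ⌈245/44⌉−⌈210/44⌉ = 6−5 = 1  ← one
positions of the first 6 ones: 0 1 2 3 5 6

0 1 2 3 5 6


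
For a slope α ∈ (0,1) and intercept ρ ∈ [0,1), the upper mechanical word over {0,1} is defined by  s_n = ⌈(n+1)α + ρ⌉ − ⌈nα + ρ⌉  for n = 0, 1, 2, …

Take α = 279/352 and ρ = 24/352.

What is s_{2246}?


1

(n+1)α + ρ = (2247·279 + 24) / 352 = 626937/352
nα + ρ     = (2246·279 + 24) / 352 = 626658/352
⌈626937/352⌉ = 1782,  ⌈626658/352⌉ = 1781
s_{2246} = 1782 − 1781 = 1


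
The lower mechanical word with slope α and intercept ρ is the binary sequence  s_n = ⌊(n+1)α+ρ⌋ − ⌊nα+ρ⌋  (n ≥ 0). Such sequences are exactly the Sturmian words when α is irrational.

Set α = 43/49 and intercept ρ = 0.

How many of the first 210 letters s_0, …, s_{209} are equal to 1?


184

#1s = Σ_{n=0}^{209} s_n = Σ_{n=0}^{209} (⌊(n+1)α+ρ⌋ − ⌊nα+ρ⌋)
the sum telescopes: every ⌊nα+ρ⌋ with 0 < n < 210 appears once with + and once with −, leaving ⌊210α+ρ⌋ − ⌊0·α+ρ⌋
210α + ρ = (210·43) / 49 = 9030/49
ρ = 0/49
⌊9030/49⌋ = 184,  ⌊0/49⌋ = 0
#1s = 184 − 0 = 184


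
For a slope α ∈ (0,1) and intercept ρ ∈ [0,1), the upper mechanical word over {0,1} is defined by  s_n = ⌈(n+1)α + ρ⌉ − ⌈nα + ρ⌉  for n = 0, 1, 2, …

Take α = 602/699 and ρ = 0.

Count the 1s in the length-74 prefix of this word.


#1s = Σ_{n=0}^{73} s_n = Σ_{n=0}^{73} (⌈(n+1)α+ρ⌉ − ⌈nα+ρ⌉)
the sum telescopes: every ⌈nα+ρ⌉ with 0 < n < 74 appears once with + and once with −, leaving ⌈74α+ρ⌉ − ⌈0·α+ρ⌉
74α + ρ = (74·602) / 699 = 44548/699
ρ = 0/699
⌈44548/699⌉ = 64,  ⌈0/699⌉ = 0
#1s = 64 − 0 = 64

64


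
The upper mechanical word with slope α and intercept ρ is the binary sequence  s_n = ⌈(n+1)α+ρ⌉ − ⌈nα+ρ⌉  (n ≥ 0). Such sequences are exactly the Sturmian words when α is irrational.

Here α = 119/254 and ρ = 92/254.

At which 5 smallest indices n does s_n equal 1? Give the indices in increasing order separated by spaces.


1 3 5 7 9

n=0: ⌈211/254⌉−⌈92/254⌉ = 1−1 = 0
n=1: ⌈330/254⌉−⌈211/254⌉ = 2−1 = 1  ← one
n=2: ⌈449/254⌉−⌈330/254⌉ = 2−2 = 0
n=3: ⌈568/254⌉−⌈449/254⌉ = 3−2 = 1  ← one
n=4: ⌈687/254⌉−⌈568/254⌉ = 3−3 = 0
n=5: ⌈806/254⌉−⌈687/254⌉ = 4−3 = 1  ← one
n=6: ⌈925/254⌉−⌈806/254⌉ = 4−4 = 0
n=7: ⌈1044/254⌉−⌈925/254⌉ = 5−4 = 1  ← one
n=8: ⌈1163/254⌉−⌈1044/254⌉ = 5−5 = 0
n=9: ⌈1282/254⌉−⌈1163/254⌉ = 6−5 = 1  ← one
positions of the first 5 ones: 1 3 5 7 9


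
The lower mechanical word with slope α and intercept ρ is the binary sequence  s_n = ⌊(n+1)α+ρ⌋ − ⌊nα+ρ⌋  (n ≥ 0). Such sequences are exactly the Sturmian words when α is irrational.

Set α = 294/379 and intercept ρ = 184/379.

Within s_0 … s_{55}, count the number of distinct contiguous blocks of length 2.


t_n = ⌊(n·294+184)/379⌋ for n = 0 … 56:
  n=0…9: ⌊184/379⌋=0 ⌊478/379⌋=1 ⌊772/379⌋=2 ⌊1066/379⌋=2 ⌊1360/379⌋=3 ⌊1654/379⌋=4 ⌊1948/379⌋=5 ⌊2242/379⌋=5 ⌊2536/379⌋=6 ⌊2830/379⌋=7
  n=10…19: ⌊3124/379⌋=8 ⌊3418/379⌋=9 ⌊3712/379⌋=9 ⌊4006/379⌋=10 ⌊4300/379⌋=11 ⌊4594/379⌋=12 ⌊4888/379⌋=12 ⌊5182/379⌋=13 ⌊5476/379⌋=14 ⌊5770/379⌋=15
  n=20…29: ⌊6064/379⌋=16 ⌊6358/379⌋=16 ⌊6652/379⌋=17 ⌊6946/379⌋=18 ⌊7240/379⌋=19 ⌊7534/379⌋=19 ⌊7828/379⌋=20 ⌊8122/379⌋=21 ⌊8416/379⌋=22 ⌊8710/379⌋=22
  n=30…39: ⌊9004/379⌋=23 ⌊9298/379⌋=24 ⌊9592/379⌋=25 ⌊9886/379⌋=26 ⌊10180/379⌋=26 ⌊10474/379⌋=27 ⌊10768/379⌋=28 ⌊11062/379⌋=29 ⌊11356/379⌋=29 ⌊11650/379⌋=30
  n=40…49: ⌊11944/379⌋=31 ⌊12238/379⌋=32 ⌊12532/379⌋=33 ⌊12826/379⌋=33 ⌊13120/379⌋=34 ⌊13414/379⌋=35 ⌊13708/379⌋=36 ⌊14002/379⌋=36 ⌊14296/379⌋=37 ⌊14590/379⌋=38
  n=50…56: ⌊14884/379⌋=39 ⌊15178/379⌋=40 ⌊15472/379⌋=40 ⌊15766/379⌋=41 ⌊16060/379⌋=42 ⌊16354/379⌋=43 ⌊16648/379⌋=43
s_n = t_(n+1) − t_n for n = 0 … 55 gives
prefix = 11011101111011101111011101110111101110111101110111101110
slide a length-2 window over [0..1] … [54..55] (55 windows); first occurrence of each distinct factor:
  [  0..  1] 11
  [  1..  2] 10
  [  2..  3] 01
  (the other 52 windows repeat one of these)
distinct factors: {01, 10, 11}
count = 3  (Sturmian bound for length 2 is 3)

3


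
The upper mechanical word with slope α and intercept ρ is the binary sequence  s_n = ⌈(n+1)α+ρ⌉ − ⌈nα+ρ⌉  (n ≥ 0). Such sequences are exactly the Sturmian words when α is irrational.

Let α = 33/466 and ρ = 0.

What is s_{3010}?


(n+1)α + ρ = (3011·33) / 466 = 99363/466
nα + ρ     = (3010·33) / 466 = 99330/466
⌈99363/466⌉ = 214,  ⌈99330/466⌉ = 214
s_{3010} = 214 − 214 = 0

0


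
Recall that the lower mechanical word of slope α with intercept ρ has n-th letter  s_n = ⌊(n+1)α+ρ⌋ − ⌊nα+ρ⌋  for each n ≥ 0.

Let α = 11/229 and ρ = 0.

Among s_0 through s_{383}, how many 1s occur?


#1s = Σ_{n=0}^{383} s_n = Σ_{n=0}^{383} (⌊(n+1)α+ρ⌋ − ⌊nα+ρ⌋)
the sum telescopes: every ⌊nα+ρ⌋ with 0 < n < 384 appears once with + and once with −, leaving ⌊384α+ρ⌋ − ⌊0·α+ρ⌋
384α + ρ = (384·11) / 229 = 4224/229
ρ = 0/229
⌊4224/229⌋ = 18,  ⌊0/229⌋ = 0
#1s = 18 − 0 = 18

18


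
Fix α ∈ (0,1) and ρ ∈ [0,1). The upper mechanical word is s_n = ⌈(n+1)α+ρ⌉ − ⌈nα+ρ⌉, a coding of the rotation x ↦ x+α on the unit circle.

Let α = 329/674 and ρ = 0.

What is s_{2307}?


0

(n+1)α + ρ = (2308·329) / 674 = 759332/674
nα + ρ     = (2307·329) / 674 = 759003/674
⌈759332/674⌉ = 1127,  ⌈759003/674⌉ = 1127
s_{2307} = 1127 − 1127 = 0


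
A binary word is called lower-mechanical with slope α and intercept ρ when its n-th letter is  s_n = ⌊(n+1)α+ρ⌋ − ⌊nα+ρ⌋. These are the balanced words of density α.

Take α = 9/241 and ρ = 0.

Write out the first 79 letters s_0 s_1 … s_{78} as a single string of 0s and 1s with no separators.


n=0: ⌊(1·9)/241⌋ − ⌊(0·9)/241⌋ = ⌊9/241⌋ − ⌊0/241⌋ = 0 − 0 = 0
n=1: ⌊(2·9)/241⌋ − ⌊(1·9)/241⌋ = ⌊18/241⌋ − ⌊9/241⌋ = 0 − 0 = 0
n=2: ⌊(3·9)/241⌋ − ⌊(2·9)/241⌋ = ⌊27/241⌋ − ⌊18/241⌋ = 0 − 0 = 0
n=3: ⌊(4·9)/241⌋ − ⌊(3·9)/241⌋ = ⌊36/241⌋ − ⌊27/241⌋ = 0 − 0 = 0
n=4: ⌊(5·9)/241⌋ − ⌊(4·9)/241⌋ = ⌊45/241⌋ − ⌊36/241⌋ = 0 − 0 = 0
n=5: ⌊(6·9)/241⌋ − ⌊(5·9)/241⌋ = ⌊54/241⌋ − ⌊45/241⌋ = 0 − 0 = 0
n=6: ⌊(7·9)/241⌋ − ⌊(6·9)/241⌋ = ⌊63/241⌋ − ⌊54/241⌋ = 0 − 0 = 0
n=7: ⌊(8·9)/241⌋ − ⌊(7·9)/241⌋ = ⌊72/241⌋ − ⌊63/241⌋ = 0 − 0 = 0
n=8: ⌊(9·9)/241⌋ − ⌊(8·9)/241⌋ = ⌊81/241⌋ − ⌊72/241⌋ = 0 − 0 = 0
n=9: ⌊(10·9)/241⌋ − ⌊(9·9)/241⌋ = ⌊90/241⌋ − ⌊81/241⌋ = 0 − 0 = 0
n=10: ⌊(11·9)/241⌋ − ⌊(10·9)/241⌋ = ⌊99/241⌋ − ⌊90/241⌋ = 0 − 0 = 0
n=11: ⌊(12·9)/241⌋ − ⌊(11·9)/241⌋ = ⌊108/241⌋ − ⌊99/241⌋ = 0 − 0 = 0
n=12: ⌊(13·9)/241⌋ − ⌊(12·9)/241⌋ = ⌊117/241⌋ − ⌊108/241⌋ = 0 − 0 = 0
n=13: ⌊(14·9)/241⌋ − ⌊(13·9)/241⌋ = ⌊126/241⌋ − ⌊117/241⌋ = 0 − 0 = 0
n=14: ⌊(15·9)/241⌋ − ⌊(14·9)/241⌋ = ⌊135/241⌋ − ⌊126/241⌋ = 0 − 0 = 0
n=15: ⌊(16·9)/241⌋ − ⌊(15·9)/241⌋ = ⌊144/241⌋ − ⌊135/241⌋ = 0 − 0 = 0
n=16: ⌊(17·9)/241⌋ − ⌊(16·9)/241⌋ = ⌊153/241⌋ − ⌊144/241⌋ = 0 − 0 = 0
n=17: ⌊(18·9)/241⌋ − ⌊(17·9)/241⌋ = ⌊162/241⌋ − ⌊153/241⌋ = 0 − 0 = 0
n=18: ⌊(19·9)/241⌋ − ⌊(18·9)/241⌋ = ⌊171/241⌋ − ⌊162/241⌋ = 0 − 0 = 0
n=19: ⌊(20·9)/241⌋ − ⌊(19·9)/241⌋ = ⌊180/241⌋ − ⌊171/241⌋ = 0 − 0 = 0
n=20: ⌊(21·9)/241⌋ − ⌊(20·9)/241⌋ = ⌊189/241⌋ − ⌊180/241⌋ = 0 − 0 = 0
n=21: ⌊(22·9)/241⌋ − ⌊(21·9)/241⌋ = ⌊198/241⌋ − ⌊189/241⌋ = 0 − 0 = 0
n=22: ⌊(23·9)/241⌋ − ⌊(22·9)/241⌋ = ⌊207/241⌋ − ⌊198/241⌋ = 0 − 0 = 0
n=23: ⌊(24·9)/241⌋ − ⌊(23·9)/241⌋ = ⌊216/241⌋ − ⌊207/241⌋ = 0 − 0 = 0
n=24: ⌊(25·9)/241⌋ − ⌊(24·9)/241⌋ = ⌊225/241⌋ − ⌊216/241⌋ = 0 − 0 = 0
n=25: ⌊(26·9)/241⌋ − ⌊(25·9)/241⌋ = ⌊234/241⌋ − ⌊225/241⌋ = 0 − 0 = 0
n=26: ⌊(27·9)/241⌋ − ⌊(26·9)/241⌋ = ⌊243/241⌋ − ⌊234/241⌋ = 1 − 0 = 1
n=27: ⌊(28·9)/241⌋ − ⌊(27·9)/241⌋ = ⌊252/241⌋ − ⌊243/241⌋ = 1 − 1 = 0
n=28: ⌊(29·9)/241⌋ − ⌊(28·9)/241⌋ = ⌊261/241⌋ − ⌊252/241⌋ = 1 − 1 = 0
n=29: ⌊(30·9)/241⌋ − ⌊(29·9)/241⌋ = ⌊270/241⌋ − ⌊261/241⌋ = 1 − 1 = 0
n=30: ⌊(31·9)/241⌋ − ⌊(30·9)/241⌋ = ⌊279/241⌋ − ⌊270/241⌋ = 1 − 1 = 0
n=31: ⌊(32·9)/241⌋ − ⌊(31·9)/241⌋ = ⌊288/241⌋ − ⌊279/241⌋ = 1 − 1 = 0
n=32: ⌊(33·9)/241⌋ − ⌊(32·9)/241⌋ = ⌊297/241⌋ − ⌊288/241⌋ = 1 − 1 = 0
n=33: ⌊(34·9)/241⌋ − ⌊(33·9)/241⌋ = ⌊306/241⌋ − ⌊297/241⌋ = 1 − 1 = 0
n=34: ⌊(35·9)/241⌋ − ⌊(34·9)/241⌋ = ⌊315/241⌋ − ⌊306/241⌋ = 1 − 1 = 0
n=35: ⌊(36·9)/241⌋ − ⌊(35·9)/241⌋ = ⌊324/241⌋ − ⌊315/241⌋ = 1 − 1 = 0
n=36: ⌊(37·9)/241⌋ − ⌊(36·9)/241⌋ = ⌊333/241⌋ − ⌊324/241⌋ = 1 − 1 = 0
n=37: ⌊(38·9)/241⌋ − ⌊(37·9)/241⌋ = ⌊342/241⌋ − ⌊333/241⌋ = 1 − 1 = 0
n=38: ⌊(39·9)/241⌋ − ⌊(38·9)/241⌋ = ⌊351/241⌋ − ⌊342/241⌋ = 1 − 1 = 0
n=39: ⌊(40·9)/241⌋ − ⌊(39·9)/241⌋ = ⌊360/241⌋ − ⌊351/241⌋ = 1 − 1 = 0
n=40: ⌊(41·9)/241⌋ − ⌊(40·9)/241⌋ = ⌊369/241⌋ − ⌊360/241⌋ = 1 − 1 = 0
n=41: ⌊(42·9)/241⌋ − ⌊(41·9)/241⌋ = ⌊378/241⌋ − ⌊369/241⌋ = 1 − 1 = 0
n=42: ⌊(43·9)/241⌋ − ⌊(42·9)/241⌋ = ⌊387/241⌋ − ⌊378/241⌋ = 1 − 1 = 0
n=43: ⌊(44·9)/241⌋ − ⌊(43·9)/241⌋ = ⌊396/241⌋ − ⌊387/241⌋ = 1 − 1 = 0
n=44: ⌊(45·9)/241⌋ − ⌊(44·9)/241⌋ = ⌊405/241⌋ − ⌊396/241⌋ = 1 − 1 = 0
n=45: ⌊(46·9)/241⌋ − ⌊(45·9)/241⌋ = ⌊414/241⌋ − ⌊405/241⌋ = 1 − 1 = 0
n=46: ⌊(47·9)/241⌋ − ⌊(46·9)/241⌋ = ⌊423/241⌋ − ⌊414/241⌋ = 1 − 1 = 0
n=47: ⌊(48·9)/241⌋ − ⌊(47·9)/241⌋ = ⌊432/241⌋ − ⌊423/241⌋ = 1 − 1 = 0
n=48: ⌊(49·9)/241⌋ − ⌊(48·9)/241⌋ = ⌊441/241⌋ − ⌊432/241⌋ = 1 − 1 = 0
n=49: ⌊(50·9)/241⌋ − ⌊(49·9)/241⌋ = ⌊450/241⌋ − ⌊441/241⌋ = 1 − 1 = 0
n=50: ⌊(51·9)/241⌋ − ⌊(50·9)/241⌋ = ⌊459/241⌋ − ⌊450/241⌋ = 1 − 1 = 0
n=51: ⌊(52·9)/241⌋ − ⌊(51·9)/241⌋ = ⌊468/241⌋ − ⌊459/241⌋ = 1 − 1 = 0
n=52: ⌊(53·9)/241⌋ − ⌊(52·9)/241⌋ = ⌊477/241⌋ − ⌊468/241⌋ = 1 − 1 = 0
n=53: ⌊(54·9)/241⌋ − ⌊(53·9)/241⌋ = ⌊486/241⌋ − ⌊477/241⌋ = 2 − 1 = 1
n=54: ⌊(55·9)/241⌋ − ⌊(54·9)/241⌋ = ⌊495/241⌋ − ⌊486/241⌋ = 2 − 2 = 0
n=55: ⌊(56·9)/241⌋ − ⌊(55·9)/241⌋ = ⌊504/241⌋ − ⌊495/241⌋ = 2 − 2 = 0
n=56: ⌊(57·9)/241⌋ − ⌊(56·9)/241⌋ = ⌊513/241⌋ − ⌊504/241⌋ = 2 − 2 = 0
n=57: ⌊(58·9)/241⌋ − ⌊(57·9)/241⌋ = ⌊522/241⌋ − ⌊513/241⌋ = 2 − 2 = 0
n=58: ⌊(59·9)/241⌋ − ⌊(58·9)/241⌋ = ⌊531/241⌋ − ⌊522/241⌋ = 2 − 2 = 0
n=59: ⌊(60·9)/241⌋ − ⌊(59·9)/241⌋ = ⌊540/241⌋ − ⌊531/241⌋ = 2 − 2 = 0
n=60: ⌊(61·9)/241⌋ − ⌊(60·9)/241⌋ = ⌊549/241⌋ − ⌊540/241⌋ = 2 − 2 = 0
n=61: ⌊(62·9)/241⌋ − ⌊(61·9)/241⌋ = ⌊558/241⌋ − ⌊549/241⌋ = 2 − 2 = 0
n=62: ⌊(63·9)/241⌋ − ⌊(62·9)/241⌋ = ⌊567/241⌋ − ⌊558/241⌋ = 2 − 2 = 0
n=63: ⌊(64·9)/241⌋ − ⌊(63·9)/241⌋ = ⌊576/241⌋ − ⌊567/241⌋ = 2 − 2 = 0
n=64: ⌊(65·9)/241⌋ − ⌊(64·9)/241⌋ = ⌊585/241⌋ − ⌊576/241⌋ = 2 − 2 = 0
n=65: ⌊(66·9)/241⌋ − ⌊(65·9)/241⌋ = ⌊594/241⌋ − ⌊585/241⌋ = 2 − 2 = 0
n=66: ⌊(67·9)/241⌋ − ⌊(66·9)/241⌋ = ⌊603/241⌋ − ⌊594/241⌋ = 2 − 2 = 0
n=67: ⌊(68·9)/241⌋ − ⌊(67·9)/241⌋ = ⌊612/241⌋ − ⌊603/241⌋ = 2 − 2 = 0
n=68: ⌊(69·9)/241⌋ − ⌊(68·9)/241⌋ = ⌊621/241⌋ − ⌊612/241⌋ = 2 − 2 = 0
n=69: ⌊(70·9)/241⌋ − ⌊(69·9)/241⌋ = ⌊630/241⌋ − ⌊621/241⌋ = 2 − 2 = 0
n=70: ⌊(71·9)/241⌋ − ⌊(70·9)/241⌋ = ⌊639/241⌋ − ⌊630/241⌋ = 2 − 2 = 0
n=71: ⌊(72·9)/241⌋ − ⌊(71·9)/241⌋ = ⌊648/241⌋ − ⌊639/241⌋ = 2 − 2 = 0
n=72: ⌊(73·9)/241⌋ − ⌊(72·9)/241⌋ = ⌊657/241⌋ − ⌊648/241⌋ = 2 − 2 = 0
n=73: ⌊(74·9)/241⌋ − ⌊(73·9)/241⌋ = ⌊666/241⌋ − ⌊657/241⌋ = 2 − 2 = 0
n=74: ⌊(75·9)/241⌋ − ⌊(74·9)/241⌋ = ⌊675/241⌋ − ⌊666/241⌋ = 2 − 2 = 0
n=75: ⌊(76·9)/241⌋ − ⌊(75·9)/241⌋ = ⌊684/241⌋ − ⌊675/241⌋ = 2 − 2 = 0
n=76: ⌊(77·9)/241⌋ − ⌊(76·9)/241⌋ = ⌊693/241⌋ − ⌊684/241⌋ = 2 − 2 = 0
n=77: ⌊(78·9)/241⌋ − ⌊(77·9)/241⌋ = ⌊702/241⌋ − ⌊693/241⌋ = 2 − 2 = 0
n=78: ⌊(79·9)/241⌋ − ⌊(78·9)/241⌋ = ⌊711/241⌋ − ⌊702/241⌋ = 2 − 2 = 0

0000000000000000000000000010000000000000000000000000010000000000000000000000000


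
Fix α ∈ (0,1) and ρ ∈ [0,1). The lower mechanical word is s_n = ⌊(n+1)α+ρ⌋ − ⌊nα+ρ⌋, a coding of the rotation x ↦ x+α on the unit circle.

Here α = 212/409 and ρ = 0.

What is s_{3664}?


0

(n+1)α + ρ = (3665·212) / 409 = 776980/409
nα + ρ     = (3664·212) / 409 = 776768/409
⌊776980/409⌋ = 1899,  ⌊776768/409⌋ = 1899
s_{3664} = 1899 − 1899 = 0


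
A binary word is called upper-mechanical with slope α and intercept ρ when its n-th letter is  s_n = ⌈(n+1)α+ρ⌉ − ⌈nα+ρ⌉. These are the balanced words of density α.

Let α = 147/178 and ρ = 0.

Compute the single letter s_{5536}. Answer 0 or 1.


(n+1)α + ρ = (5537·147) / 178 = 813939/178
nα + ρ     = (5536·147) / 178 = 813792/178
⌈813939/178⌉ = 4573,  ⌈813792/178⌉ = 4572
s_{5536} = 4573 − 4572 = 1

1


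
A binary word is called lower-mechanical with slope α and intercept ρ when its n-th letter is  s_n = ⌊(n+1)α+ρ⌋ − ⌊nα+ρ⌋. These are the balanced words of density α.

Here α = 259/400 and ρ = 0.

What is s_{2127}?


0

(n+1)α + ρ = (2128·259) / 400 = 551152/400
nα + ρ     = (2127·259) / 400 = 550893/400
⌊551152/400⌋ = 1377,  ⌊550893/400⌋ = 1377
s_{2127} = 1377 − 1377 = 0


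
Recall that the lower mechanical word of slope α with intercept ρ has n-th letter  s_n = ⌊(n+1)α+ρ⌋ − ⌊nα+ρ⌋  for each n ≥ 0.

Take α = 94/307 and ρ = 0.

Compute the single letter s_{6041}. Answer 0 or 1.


(n+1)α + ρ = (6042·94) / 307 = 567948/307
nα + ρ     = (6041·94) / 307 = 567854/307
⌊567948/307⌋ = 1849,  ⌊567854/307⌋ = 1849
s_{6041} = 1849 − 1849 = 0

0


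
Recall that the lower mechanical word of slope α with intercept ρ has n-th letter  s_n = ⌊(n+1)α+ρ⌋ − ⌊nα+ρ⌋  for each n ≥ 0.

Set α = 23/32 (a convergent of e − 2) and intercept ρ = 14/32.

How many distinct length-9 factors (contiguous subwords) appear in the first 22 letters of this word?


7

t_n = ⌊(n·23+14)/32⌋ for n = 0 … 22:
  n=0…9: ⌊14/32⌋=0 ⌊37/32⌋=1 ⌊60/32⌋=1 ⌊83/32⌋=2 ⌊106/32⌋=3 ⌊129/32⌋=4 ⌊152/32⌋=4 ⌊175/32⌋=5 ⌊198/32⌋=6 ⌊221/32⌋=6
  n=10…19: ⌊244/32⌋=7 ⌊267/32⌋=8 ⌊290/32⌋=9 ⌊313/32⌋=9 ⌊336/32⌋=10 ⌊359/32⌋=11 ⌊382/32⌋=11 ⌊405/32⌋=12 ⌊428/32⌋=13 ⌊451/32⌋=14
  n=20…22: ⌊474/32⌋=14 ⌊497/32⌋=15 ⌊520/32⌋=16
s_n = t_(n+1) − t_n for n = 0 … 21 gives
prefix = 1011101101110110111011
slide a length-9 window over [0..8] … [13..21] (14 windows); first occurrence of each distinct factor:
  [  0..  8] 101110110
  [  1..  9] 011101101
  [  2.. 10] 111011011
  [  3.. 11] 110110111
  [  4.. 12] 101101110
  [  5.. 13] 011011101
  [  6.. 14] 110111011
  (the other 7 windows repeat one of these)
distinct factors: {011011101, 011101101, 101101110, 101110110, 110110111, 110111011, 111011011}
count = 7  (Sturmian bound for length 9 is 10)


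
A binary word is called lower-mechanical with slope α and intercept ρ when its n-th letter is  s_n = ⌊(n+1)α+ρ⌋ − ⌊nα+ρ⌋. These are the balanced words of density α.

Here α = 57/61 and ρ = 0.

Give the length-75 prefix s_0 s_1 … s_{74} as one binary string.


011111111111111011111111111111011111111111111011111111111111101111111111111

n=0: ⌊(1·57)/61⌋ − ⌊(0·57)/61⌋ = ⌊57/61⌋ − ⌊0/61⌋ = 0 − 0 = 0
n=1: ⌊(2·57)/61⌋ − ⌊(1·57)/61⌋ = ⌊114/61⌋ − ⌊57/61⌋ = 1 − 0 = 1
n=2: ⌊(3·57)/61⌋ − ⌊(2·57)/61⌋ = ⌊171/61⌋ − ⌊114/61⌋ = 2 − 1 = 1
n=3: ⌊(4·57)/61⌋ − ⌊(3·57)/61⌋ = ⌊228/61⌋ − ⌊171/61⌋ = 3 − 2 = 1
n=4: ⌊(5·57)/61⌋ − ⌊(4·57)/61⌋ = ⌊285/61⌋ − ⌊228/61⌋ = 4 − 3 = 1
n=5: ⌊(6·57)/61⌋ − ⌊(5·57)/61⌋ = ⌊342/61⌋ − ⌊285/61⌋ = 5 − 4 = 1
n=6: ⌊(7·57)/61⌋ − ⌊(6·57)/61⌋ = ⌊399/61⌋ − ⌊342/61⌋ = 6 − 5 = 1
n=7: ⌊(8·57)/61⌋ − ⌊(7·57)/61⌋ = ⌊456/61⌋ − ⌊399/61⌋ = 7 − 6 = 1
n=8: ⌊(9·57)/61⌋ − ⌊(8·57)/61⌋ = ⌊513/61⌋ − ⌊456/61⌋ = 8 − 7 = 1
n=9: ⌊(10·57)/61⌋ − ⌊(9·57)/61⌋ = ⌊570/61⌋ − ⌊513/61⌋ = 9 − 8 = 1
n=10: ⌊(11·57)/61⌋ − ⌊(10·57)/61⌋ = ⌊627/61⌋ − ⌊570/61⌋ = 10 − 9 = 1
n=11: ⌊(12·57)/61⌋ − ⌊(11·57)/61⌋ = ⌊684/61⌋ − ⌊627/61⌋ = 11 − 10 = 1
n=12: ⌊(13·57)/61⌋ − ⌊(12·57)/61⌋ = ⌊741/61⌋ − ⌊684/61⌋ = 12 − 11 = 1
n=13: ⌊(14·57)/61⌋ − ⌊(13·57)/61⌋ = ⌊798/61⌋ − ⌊741/61⌋ = 13 − 12 = 1
n=14: ⌊(15·57)/61⌋ − ⌊(14·57)/61⌋ = ⌊855/61⌋ − ⌊798/61⌋ = 14 − 13 = 1
n=15: ⌊(16·57)/61⌋ − ⌊(15·57)/61⌋ = ⌊912/61⌋ − ⌊855/61⌋ = 14 − 14 = 0
n=16: ⌊(17·57)/61⌋ − ⌊(16·57)/61⌋ = ⌊969/61⌋ − ⌊912/61⌋ = 15 − 14 = 1
n=17: ⌊(18·57)/61⌋ − ⌊(17·57)/61⌋ = ⌊1026/61⌋ − ⌊969/61⌋ = 16 − 15 = 1
n=18: ⌊(19·57)/61⌋ − ⌊(18·57)/61⌋ = ⌊1083/61⌋ − ⌊1026/61⌋ = 17 − 16 = 1
n=19: ⌊(20·57)/61⌋ − ⌊(19·57)/61⌋ = ⌊1140/61⌋ − ⌊1083/61⌋ = 18 − 17 = 1
n=20: ⌊(21·57)/61⌋ − ⌊(20·57)/61⌋ = ⌊1197/61⌋ − ⌊1140/61⌋ = 19 − 18 = 1
n=21: ⌊(22·57)/61⌋ − ⌊(21·57)/61⌋ = ⌊1254/61⌋ − ⌊1197/61⌋ = 20 − 19 = 1
n=22: ⌊(23·57)/61⌋ − ⌊(22·57)/61⌋ = ⌊1311/61⌋ − ⌊1254/61⌋ = 21 − 20 = 1
n=23: ⌊(24·57)/61⌋ − ⌊(23·57)/61⌋ = ⌊1368/61⌋ − ⌊1311/61⌋ = 22 − 21 = 1
n=24: ⌊(25·57)/61⌋ − ⌊(24·57)/61⌋ = ⌊1425/61⌋ − ⌊1368/61⌋ = 23 − 22 = 1
n=25: ⌊(26·57)/61⌋ − ⌊(25·57)/61⌋ = ⌊1482/61⌋ − ⌊1425/61⌋ = 24 − 23 = 1
n=26: ⌊(27·57)/61⌋ − ⌊(26·57)/61⌋ = ⌊1539/61⌋ − ⌊1482/61⌋ = 25 − 24 = 1
n=27: ⌊(28·57)/61⌋ − ⌊(27·57)/61⌋ = ⌊1596/61⌋ − ⌊1539/61⌋ = 26 − 25 = 1
n=28: ⌊(29·57)/61⌋ − ⌊(28·57)/61⌋ = ⌊1653/61⌋ − ⌊1596/61⌋ = 27 − 26 = 1
n=29: ⌊(30·57)/61⌋ − ⌊(29·57)/61⌋ = ⌊1710/61⌋ − ⌊1653/61⌋ = 28 − 27 = 1
n=30: ⌊(31·57)/61⌋ − ⌊(30·57)/61⌋ = ⌊1767/61⌋ − ⌊1710/61⌋ = 28 − 28 = 0
n=31: ⌊(32·57)/61⌋ − ⌊(31·57)/61⌋ = ⌊1824/61⌋ − ⌊1767/61⌋ = 29 − 28 = 1
n=32: ⌊(33·57)/61⌋ − ⌊(32·57)/61⌋ = ⌊1881/61⌋ − ⌊1824/61⌋ = 30 − 29 = 1
n=33: ⌊(34·57)/61⌋ − ⌊(33·57)/61⌋ = ⌊1938/61⌋ − ⌊1881/61⌋ = 31 − 30 = 1
n=34: ⌊(35·57)/61⌋ − ⌊(34·57)/61⌋ = ⌊1995/61⌋ − ⌊1938/61⌋ = 32 − 31 = 1
n=35: ⌊(36·57)/61⌋ − ⌊(35·57)/61⌋ = ⌊2052/61⌋ − ⌊1995/61⌋ = 33 − 32 = 1
n=36: ⌊(37·57)/61⌋ − ⌊(36·57)/61⌋ = ⌊2109/61⌋ − ⌊2052/61⌋ = 34 − 33 = 1
n=37: ⌊(38·57)/61⌋ − ⌊(37·57)/61⌋ = ⌊2166/61⌋ − ⌊2109/61⌋ = 35 − 34 = 1
n=38: ⌊(39·57)/61⌋ − ⌊(38·57)/61⌋ = ⌊2223/61⌋ − ⌊2166/61⌋ = 36 − 35 = 1
n=39: ⌊(40·57)/61⌋ − ⌊(39·57)/61⌋ = ⌊2280/61⌋ − ⌊2223/61⌋ = 37 − 36 = 1
n=40: ⌊(41·57)/61⌋ − ⌊(40·57)/61⌋ = ⌊2337/61⌋ − ⌊2280/61⌋ = 38 − 37 = 1
n=41: ⌊(42·57)/61⌋ − ⌊(41·57)/61⌋ = ⌊2394/61⌋ − ⌊2337/61⌋ = 39 − 38 = 1
n=42: ⌊(43·57)/61⌋ − ⌊(42·57)/61⌋ = ⌊2451/61⌋ − ⌊2394/61⌋ = 40 − 39 = 1
n=43: ⌊(44·57)/61⌋ − ⌊(43·57)/61⌋ = ⌊2508/61⌋ − ⌊2451/61⌋ = 41 − 40 = 1
n=44: ⌊(45·57)/61⌋ − ⌊(44·57)/61⌋ = ⌊2565/61⌋ − ⌊2508/61⌋ = 42 − 41 = 1
n=45: ⌊(46·57)/61⌋ − ⌊(45·57)/61⌋ = ⌊2622/61⌋ − ⌊2565/61⌋ = 42 − 42 = 0
n=46: ⌊(47·57)/61⌋ − ⌊(46·57)/61⌋ = ⌊2679/61⌋ − ⌊2622/61⌋ = 43 − 42 = 1
n=47: ⌊(48·57)/61⌋ − ⌊(47·57)/61⌋ = ⌊2736/61⌋ − ⌊2679/61⌋ = 44 − 43 = 1
n=48: ⌊(49·57)/61⌋ − ⌊(48·57)/61⌋ = ⌊2793/61⌋ − ⌊2736/61⌋ = 45 − 44 = 1
n=49: ⌊(50·57)/61⌋ − ⌊(49·57)/61⌋ = ⌊2850/61⌋ − ⌊2793/61⌋ = 46 − 45 = 1
n=50: ⌊(51·57)/61⌋ − ⌊(50·57)/61⌋ = ⌊2907/61⌋ − ⌊2850/61⌋ = 47 − 46 = 1
n=51: ⌊(52·57)/61⌋ − ⌊(51·57)/61⌋ = ⌊2964/61⌋ − ⌊2907/61⌋ = 48 − 47 = 1
n=52: ⌊(53·57)/61⌋ − ⌊(52·57)/61⌋ = ⌊3021/61⌋ − ⌊2964/61⌋ = 49 − 48 = 1
n=53: ⌊(54·57)/61⌋ − ⌊(53·57)/61⌋ = ⌊3078/61⌋ − ⌊3021/61⌋ = 50 − 49 = 1
n=54: ⌊(55·57)/61⌋ − ⌊(54·57)/61⌋ = ⌊3135/61⌋ − ⌊3078/61⌋ = 51 − 50 = 1
n=55: ⌊(56·57)/61⌋ − ⌊(55·57)/61⌋ = ⌊3192/61⌋ − ⌊3135/61⌋ = 52 − 51 = 1
n=56: ⌊(57·57)/61⌋ − ⌊(56·57)/61⌋ = ⌊3249/61⌋ − ⌊3192/61⌋ = 53 − 52 = 1
n=57: ⌊(58·57)/61⌋ − ⌊(57·57)/61⌋ = ⌊3306/61⌋ − ⌊3249/61⌋ = 54 − 53 = 1
n=58: ⌊(59·57)/61⌋ − ⌊(58·57)/61⌋ = ⌊3363/61⌋ − ⌊3306/61⌋ = 55 − 54 = 1
n=59: ⌊(60·57)/61⌋ − ⌊(59·57)/61⌋ = ⌊3420/61⌋ − ⌊3363/61⌋ = 56 − 55 = 1
n=60: ⌊(61·57)/61⌋ − ⌊(60·57)/61⌋ = ⌊3477/61⌋ − ⌊3420/61⌋ = 57 − 56 = 1
n=61: ⌊(62·57)/61⌋ − ⌊(61·57)/61⌋ = ⌊3534/61⌋ − ⌊3477/61⌋ = 57 − 57 = 0
n=62: ⌊(63·57)/61⌋ − ⌊(62·57)/61⌋ = ⌊3591/61⌋ − ⌊3534/61⌋ = 58 − 57 = 1
n=63: ⌊(64·57)/61⌋ − ⌊(63·57)/61⌋ = ⌊3648/61⌋ − ⌊3591/61⌋ = 59 − 58 = 1
n=64: ⌊(65·57)/61⌋ − ⌊(64·57)/61⌋ = ⌊3705/61⌋ − ⌊3648/61⌋ = 60 − 59 = 1
n=65: ⌊(66·57)/61⌋ − ⌊(65·57)/61⌋ = ⌊3762/61⌋ − ⌊3705/61⌋ = 61 − 60 = 1
n=66: ⌊(67·57)/61⌋ − ⌊(66·57)/61⌋ = ⌊3819/61⌋ − ⌊3762/61⌋ = 62 − 61 = 1
n=67: ⌊(68·57)/61⌋ − ⌊(67·57)/61⌋ = ⌊3876/61⌋ − ⌊3819/61⌋ = 63 − 62 = 1
n=68: ⌊(69·57)/61⌋ − ⌊(68·57)/61⌋ = ⌊3933/61⌋ − ⌊3876/61⌋ = 64 − 63 = 1
n=69: ⌊(70·57)/61⌋ − ⌊(69·57)/61⌋ = ⌊3990/61⌋ − ⌊3933/61⌋ = 65 − 64 = 1
n=70: ⌊(71·57)/61⌋ − ⌊(70·57)/61⌋ = ⌊4047/61⌋ − ⌊3990/61⌋ = 66 − 65 = 1
n=71: ⌊(72·57)/61⌋ − ⌊(71·57)/61⌋ = ⌊4104/61⌋ − ⌊4047/61⌋ = 67 − 66 = 1
n=72: ⌊(73·57)/61⌋ − ⌊(72·57)/61⌋ = ⌊4161/61⌋ − ⌊4104/61⌋ = 68 − 67 = 1
n=73: ⌊(74·57)/61⌋ − ⌊(73·57)/61⌋ = ⌊4218/61⌋ − ⌊4161/61⌋ = 69 − 68 = 1
n=74: ⌊(75·57)/61⌋ − ⌊(74·57)/61⌋ = ⌊4275/61⌋ − ⌊4218/61⌋ = 70 − 69 = 1


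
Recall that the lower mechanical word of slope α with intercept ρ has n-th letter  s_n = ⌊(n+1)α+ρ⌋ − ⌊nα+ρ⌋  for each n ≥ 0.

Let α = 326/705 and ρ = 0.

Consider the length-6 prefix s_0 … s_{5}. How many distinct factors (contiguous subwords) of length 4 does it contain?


t_n = ⌊(n·326)/705⌋ for n = 0 … 6:
  n=0…6: ⌊0/705⌋=0 ⌊326/705⌋=0 ⌊652/705⌋=0 ⌊978/705⌋=1 ⌊1304/705⌋=1 ⌊1630/705⌋=2 ⌊1956/705⌋=2
s_n = t_(n+1) − t_n for n = 0 … 5 gives
prefix = 001010
slide a length-4 window over [0..3] … [2..5] (3 windows); first occurrence of each distinct factor:
  [  0..  3] 0010
  [  1..  4] 0101
  [  2..  5] 1010
distinct factors: {0010, 0101, 1010}
count = 3  (Sturmian bound for length 4 is 5)

3


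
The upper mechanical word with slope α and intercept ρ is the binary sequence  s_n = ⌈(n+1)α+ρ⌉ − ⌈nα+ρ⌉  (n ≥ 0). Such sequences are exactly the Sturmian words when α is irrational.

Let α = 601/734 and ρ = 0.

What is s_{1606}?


(n+1)α + ρ = (1607·601) / 734 = 965807/734
nα + ρ     = (1606·601) / 734 = 965206/734
⌈965807/734⌉ = 1316,  ⌈965206/734⌉ = 1315
s_{1606} = 1316 − 1315 = 1

1


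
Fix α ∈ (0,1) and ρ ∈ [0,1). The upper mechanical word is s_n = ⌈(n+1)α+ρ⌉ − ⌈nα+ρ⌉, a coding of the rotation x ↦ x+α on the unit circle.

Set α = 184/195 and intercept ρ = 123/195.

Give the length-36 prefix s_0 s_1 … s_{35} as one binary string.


111111111110111111111111111101111111

n=0: ⌈(1·184+123)/195⌉ − ⌈(0·184+123)/195⌉ = ⌈307/195⌉ − ⌈123/195⌉ = 2 − 1 = 1
n=1: ⌈(2·184+123)/195⌉ − ⌈(1·184+123)/195⌉ = ⌈491/195⌉ − ⌈307/195⌉ = 3 − 2 = 1
n=2: ⌈(3·184+123)/195⌉ − ⌈(2·184+123)/195⌉ = ⌈675/195⌉ − ⌈491/195⌉ = 4 − 3 = 1
n=3: ⌈(4·184+123)/195⌉ − ⌈(3·184+123)/195⌉ = ⌈859/195⌉ − ⌈675/195⌉ = 5 − 4 = 1
n=4: ⌈(5·184+123)/195⌉ − ⌈(4·184+123)/195⌉ = ⌈1043/195⌉ − ⌈859/195⌉ = 6 − 5 = 1
n=5: ⌈(6·184+123)/195⌉ − ⌈(5·184+123)/195⌉ = ⌈1227/195⌉ − ⌈1043/195⌉ = 7 − 6 = 1
n=6: ⌈(7·184+123)/195⌉ − ⌈(6·184+123)/195⌉ = ⌈1411/195⌉ − ⌈1227/195⌉ = 8 − 7 = 1
n=7: ⌈(8·184+123)/195⌉ − ⌈(7·184+123)/195⌉ = ⌈1595/195⌉ − ⌈1411/195⌉ = 9 − 8 = 1
n=8: ⌈(9·184+123)/195⌉ − ⌈(8·184+123)/195⌉ = ⌈1779/195⌉ − ⌈1595/195⌉ = 10 − 9 = 1
n=9: ⌈(10·184+123)/195⌉ − ⌈(9·184+123)/195⌉ = ⌈1963/195⌉ − ⌈1779/195⌉ = 11 − 10 = 1
n=10: ⌈(11·184+123)/195⌉ − ⌈(10·184+123)/195⌉ = ⌈2147/195⌉ − ⌈1963/195⌉ = 12 − 11 = 1
n=11: ⌈(12·184+123)/195⌉ − ⌈(11·184+123)/195⌉ = ⌈2331/195⌉ − ⌈2147/195⌉ = 12 − 12 = 0
n=12: ⌈(13·184+123)/195⌉ − ⌈(12·184+123)/195⌉ = ⌈2515/195⌉ − ⌈2331/195⌉ = 13 − 12 = 1
n=13: ⌈(14·184+123)/195⌉ − ⌈(13·184+123)/195⌉ = ⌈2699/195⌉ − ⌈2515/195⌉ = 14 − 13 = 1
n=14: ⌈(15·184+123)/195⌉ − ⌈(14·184+123)/195⌉ = ⌈2883/195⌉ − ⌈2699/195⌉ = 15 − 14 = 1
n=15: ⌈(16·184+123)/195⌉ − ⌈(15·184+123)/195⌉ = ⌈3067/195⌉ − ⌈2883/195⌉ = 16 − 15 = 1
n=16: ⌈(17·184+123)/195⌉ − ⌈(16·184+123)/195⌉ = ⌈3251/195⌉ − ⌈3067/195⌉ = 17 − 16 = 1
n=17: ⌈(18·184+123)/195⌉ − ⌈(17·184+123)/195⌉ = ⌈3435/195⌉ − ⌈3251/195⌉ = 18 − 17 = 1
n=18: ⌈(19·184+123)/195⌉ − ⌈(18·184+123)/195⌉ = ⌈3619/195⌉ − ⌈3435/195⌉ = 19 − 18 = 1
n=19: ⌈(20·184+123)/195⌉ − ⌈(19·184+123)/195⌉ = ⌈3803/195⌉ − ⌈3619/195⌉ = 20 − 19 = 1
n=20: ⌈(21·184+123)/195⌉ − ⌈(20·184+123)/195⌉ = ⌈3987/195⌉ − ⌈3803/195⌉ = 21 − 20 = 1
n=21: ⌈(22·184+123)/195⌉ − ⌈(21·184+123)/195⌉ = ⌈4171/195⌉ − ⌈3987/195⌉ = 22 − 21 = 1
n=22: ⌈(23·184+123)/195⌉ − ⌈(22·184+123)/195⌉ = ⌈4355/195⌉ − ⌈4171/195⌉ = 23 − 22 = 1
n=23: ⌈(24·184+123)/195⌉ − ⌈(23·184+123)/195⌉ = ⌈4539/195⌉ − ⌈4355/195⌉ = 24 − 23 = 1
n=24: ⌈(25·184+123)/195⌉ − ⌈(24·184+123)/195⌉ = ⌈4723/195⌉ − ⌈4539/195⌉ = 25 − 24 = 1
n=25: ⌈(26·184+123)/195⌉ − ⌈(25·184+123)/195⌉ = ⌈4907/195⌉ − ⌈4723/195⌉ = 26 − 25 = 1
n=26: ⌈(27·184+123)/195⌉ − ⌈(26·184+123)/195⌉ = ⌈5091/195⌉ − ⌈4907/195⌉ = 27 − 26 = 1
n=27: ⌈(28·184+123)/195⌉ − ⌈(27·184+123)/195⌉ = ⌈5275/195⌉ − ⌈5091/195⌉ = 28 − 27 = 1
n=28: ⌈(29·184+123)/195⌉ − ⌈(28·184+123)/195⌉ = ⌈5459/195⌉ − ⌈5275/195⌉ = 28 − 28 = 0
n=29: ⌈(30·184+123)/195⌉ − ⌈(29·184+123)/195⌉ = ⌈5643/195⌉ − ⌈5459/195⌉ = 29 − 28 = 1
n=30: ⌈(31·184+123)/195⌉ − ⌈(30·184+123)/195⌉ = ⌈5827/195⌉ − ⌈5643/195⌉ = 30 − 29 = 1
n=31: ⌈(32·184+123)/195⌉ − ⌈(31·184+123)/195⌉ = ⌈6011/195⌉ − ⌈5827/195⌉ = 31 − 30 = 1
n=32: ⌈(33·184+123)/195⌉ − ⌈(32·184+123)/195⌉ = ⌈6195/195⌉ − ⌈6011/195⌉ = 32 − 31 = 1
n=33: ⌈(34·184+123)/195⌉ − ⌈(33·184+123)/195⌉ = ⌈6379/195⌉ − ⌈6195/195⌉ = 33 − 32 = 1
n=34: ⌈(35·184+123)/195⌉ − ⌈(34·184+123)/195⌉ = ⌈6563/195⌉ − ⌈6379/195⌉ = 34 − 33 = 1
n=35: ⌈(36·184+123)/195⌉ − ⌈(35·184+123)/195⌉ = ⌈6747/195⌉ − ⌈6563/195⌉ = 35 − 34 = 1


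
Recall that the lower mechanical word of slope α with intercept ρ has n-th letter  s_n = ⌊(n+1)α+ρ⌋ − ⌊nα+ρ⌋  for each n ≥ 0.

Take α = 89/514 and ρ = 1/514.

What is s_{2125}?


(n+1)α + ρ = (2126·89 + 1) / 514 = 189215/514
nα + ρ     = (2125·89 + 1) / 514 = 189126/514
⌊189215/514⌋ = 368,  ⌊189126/514⌋ = 367
s_{2125} = 368 − 367 = 1

1


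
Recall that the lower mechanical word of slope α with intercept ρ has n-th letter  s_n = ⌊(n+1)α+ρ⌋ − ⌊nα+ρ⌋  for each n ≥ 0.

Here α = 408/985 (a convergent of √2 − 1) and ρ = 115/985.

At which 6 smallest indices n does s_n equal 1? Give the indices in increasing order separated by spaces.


n=0: ⌊523/985⌋−⌊115/985⌋ = 0−0 = 0
n=1: ⌊931/985⌋−⌊523/985⌋ = 0−0 = 0
n=2: ⌊1339/985⌋−⌊931/985⌋ = 1−0 = 1  ← one
n=3: ⌊1747/985⌋−⌊1339/985⌋ = 1−1 = 0
n=4: ⌊2155/985⌋−⌊1747/985⌋ = 2−1 = 1  ← one
n=5: ⌊2563/985⌋−⌊2155/985⌋ = 2−2 = 0
n=6: ⌊2971/985⌋−⌊2563/985⌋ = 3−2 = 1  ← one
n=7: ⌊3379/985⌋−⌊2971/985⌋ = 3−3 = 0
n=8: ⌊3787/985⌋−⌊3379/985⌋ = 3−3 = 0
n=9: ⌊4195/985⌋−⌊3787/985⌋ = 4−3 = 1  ← one
n=10: ⌊4603/985⌋−⌊4195/985⌋ = 4−4 = 0
n=11: ⌊5011/985⌋−⌊4603/985⌋ = 5−4 = 1  ← one
n=12: ⌊5419/985⌋−⌊5011/985⌋ = 5−5 = 0
n=13: ⌊5827/985⌋−⌊5419/985⌋ = 5−5 = 0
n=14: ⌊6235/985⌋−⌊5827/985⌋ = 6−5 = 1  ← one
positions of the first 6 ones: 2 4 6 9 11 14

2 4 6 9 11 14


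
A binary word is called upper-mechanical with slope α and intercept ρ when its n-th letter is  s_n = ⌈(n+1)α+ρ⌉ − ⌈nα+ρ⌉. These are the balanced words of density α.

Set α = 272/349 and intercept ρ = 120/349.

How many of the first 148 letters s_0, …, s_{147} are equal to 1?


#1s = Σ_{n=0}^{147} s_n = Σ_{n=0}^{147} (⌈(n+1)α+ρ⌉ − ⌈nα+ρ⌉)
the sum telescopes: every ⌈nα+ρ⌉ with 0 < n < 148 appears once with + and once with −, leaving ⌈148α+ρ⌉ − ⌈0·α+ρ⌉
148α + ρ = (148·272 + 120) / 349 = 40376/349
ρ = 120/349
⌈40376/349⌉ = 116,  ⌈120/349⌉ = 1
#1s = 116 − 1 = 115

115


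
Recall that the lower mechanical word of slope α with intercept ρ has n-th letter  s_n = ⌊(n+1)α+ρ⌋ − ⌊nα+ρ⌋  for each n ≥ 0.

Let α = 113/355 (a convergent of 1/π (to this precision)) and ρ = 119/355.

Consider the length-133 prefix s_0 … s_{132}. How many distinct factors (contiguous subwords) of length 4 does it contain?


t_n = ⌊(n·113+119)/355⌋ for n = 0 … 133:
  n=0…9: ⌊119/355⌋=0 ⌊232/355⌋=0 ⌊345/355⌋=0 ⌊458/355⌋=1 ⌊571/355⌋=1 ⌊684/355⌋=1 ⌊797/355⌋=2 ⌊910/355⌋=2 ⌊1023/355⌋=2 ⌊1136/355⌋=3
  n=10…19: ⌊1249/355⌋=3 ⌊1362/355⌋=3 ⌊1475/355⌋=4 ⌊1588/355⌋=4 ⌊1701/355⌋=4 ⌊1814/355⌋=5 ⌊1927/355⌋=5 ⌊2040/355⌋=5 ⌊2153/355⌋=6 ⌊2266/355⌋=6
  n=20…29: ⌊2379/355⌋=6 ⌊2492/355⌋=7 ⌊2605/355⌋=7 ⌊2718/355⌋=7 ⌊2831/355⌋=7 ⌊2944/355⌋=8 ⌊3057/355⌋=8 ⌊3170/355⌋=8 ⌊3283/355⌋=9 ⌊3396/355⌋=9
  n=30…39: ⌊3509/355⌋=9 ⌊3622/355⌋=10 ⌊3735/355⌋=10 ⌊3848/355⌋=10 ⌊3961/355⌋=11 ⌊4074/355⌋=11 ⌊4187/355⌋=11 ⌊4300/355⌋=12 ⌊4413/355⌋=12 ⌊4526/355⌋=12
  n=40…49: ⌊4639/355⌋=13 ⌊4752/355⌋=13 ⌊4865/355⌋=13 ⌊4978/355⌋=14 ⌊5091/355⌋=14 ⌊5204/355⌋=14 ⌊5317/355⌋=14 ⌊5430/355⌋=15 ⌊5543/355⌋=15 ⌊5656/355⌋=15
  n=50…59: ⌊5769/355⌋=16 ⌊5882/355⌋=16 ⌊5995/355⌋=16 ⌊6108/355⌋=17 ⌊6221/355⌋=17 ⌊6334/355⌋=17 ⌊6447/355⌋=18 ⌊6560/355⌋=18 ⌊6673/355⌋=18 ⌊6786/355⌋=19
  n=60…69: ⌊6899/355⌋=19 ⌊7012/355⌋=19 ⌊7125/355⌋=20 ⌊7238/355⌋=20 ⌊7351/355⌋=20 ⌊7464/355⌋=21 ⌊7577/355⌋=21 ⌊7690/355⌋=21 ⌊7803/355⌋=21 ⌊7916/355⌋=22
  n=70…79: ⌊8029/355⌋=22 ⌊8142/355⌋=22 ⌊8255/355⌋=23 ⌊8368/355⌋=23 ⌊8481/355⌋=23 ⌊8594/355⌋=24 ⌊8707/355⌋=24 ⌊8820/355⌋=24 ⌊8933/355⌋=25 ⌊9046/355⌋=25
  n=80…89: ⌊9159/355⌋=25 ⌊9272/355⌋=26 ⌊9385/355⌋=26 ⌊9498/355⌋=26 ⌊9611/355⌋=27 ⌊9724/355⌋=27 ⌊9837/355⌋=27 ⌊9950/355⌋=28 ⌊10063/355⌋=28 ⌊10176/355⌋=28
  n=90…99: ⌊10289/355⌋=28 ⌊10402/355⌋=29 ⌊10515/355⌋=29 ⌊10628/355⌋=29 ⌊10741/355⌋=30 ⌊10854/355⌋=30 ⌊10967/355⌋=30 ⌊11080/355⌋=31 ⌊11193/355⌋=31 ⌊11306/355⌋=31
  n=100…109: ⌊11419/355⌋=32 ⌊11532/355⌋=32 ⌊11645/355⌋=32 ⌊11758/355⌋=33 ⌊11871/355⌋=33 ⌊11984/355⌋=33 ⌊12097/355⌋=34 ⌊12210/355⌋=34 ⌊12323/355⌋=34 ⌊12436/355⌋=35
  n=110…119: ⌊12549/355⌋=35 ⌊12662/355⌋=35 ⌊12775/355⌋=35 ⌊12888/355⌋=36 ⌊13001/355⌋=36 ⌊13114/355⌋=36 ⌊13227/355⌋=37 ⌊13340/355⌋=37 ⌊13453/355⌋=37 ⌊13566/355⌋=38
  n=120…129: ⌊13679/355⌋=38 ⌊13792/355⌋=38 ⌊13905/355⌋=39 ⌊14018/355⌋=39 ⌊14131/355⌋=39 ⌊14244/355⌋=40 ⌊14357/355⌋=40 ⌊14470/355⌋=40 ⌊14583/355⌋=41 ⌊14696/355⌋=41
  n=130…133: ⌊14809/355⌋=41 ⌊14922/355⌋=42 ⌊15035/355⌋=42 ⌊15148/355⌋=42
s_n = t_(n+1) − t_n for n = 0 … 132 gives
prefix = 0010010010010010010010001001001001001001001000100100100100100100100010010010010010010010001001001001001001001000100100100100100100100
slide a length-4 window over [0..3] … [129..132] (130 windows); first occurrence of each distinct factor:
  [  0..  3] 0010
  [  1..  4] 0100
  [  2..  5] 1001
  [ 20.. 23] 1000
  [ 21.. 24] 0001
  (the other 125 windows repeat one of these)
distinct factors: {0001, 0010, 0100, 1000, 1001}
count = 5  (Sturmian bound for length 4 is 5)

5


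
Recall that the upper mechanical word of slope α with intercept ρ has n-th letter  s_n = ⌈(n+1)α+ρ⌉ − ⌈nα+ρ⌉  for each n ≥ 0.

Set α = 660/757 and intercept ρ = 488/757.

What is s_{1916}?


1

(n+1)α + ρ = (1917·660 + 488) / 757 = 1265708/757
nα + ρ     = (1916·660 + 488) / 757 = 1265048/757
⌈1265708/757⌉ = 1673,  ⌈1265048/757⌉ = 1672
s_{1916} = 1673 − 1672 = 1


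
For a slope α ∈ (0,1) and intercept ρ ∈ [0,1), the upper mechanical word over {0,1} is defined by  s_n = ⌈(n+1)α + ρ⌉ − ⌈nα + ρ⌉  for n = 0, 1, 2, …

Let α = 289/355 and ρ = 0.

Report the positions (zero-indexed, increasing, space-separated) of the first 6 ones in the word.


n=0: ⌈289/355⌉−⌈0/355⌉ = 1−0 = 1  ← one
n=1: ⌈578/355⌉−⌈289/355⌉ = 2−1 = 1  ← one
n=2: ⌈867/355⌉−⌈578/355⌉ = 3−2 = 1  ← one
n=3: ⌈1156/355⌉−⌈867/355⌉ = 4−3 = 1  ← one
n=4: ⌈1445/355⌉−⌈1156/355⌉ = 5−4 = 1  ← one
n=5: ⌈1734/355⌉−⌈1445/355⌉ = 5−5 = 0
n=6: ⌈2023/355⌉−⌈1734/355⌉ = 6−5 = 1  ← one
positions of the first 6 ones: 0 1 2 3 4 6

0 1 2 3 4 6


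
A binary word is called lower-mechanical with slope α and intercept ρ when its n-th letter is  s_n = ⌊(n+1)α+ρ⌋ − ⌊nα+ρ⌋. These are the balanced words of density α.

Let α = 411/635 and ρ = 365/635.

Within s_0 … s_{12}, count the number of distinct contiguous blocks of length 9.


t_n = ⌊(n·411+365)/635⌋ for n = 0 … 13:
  n=0…9: ⌊365/635⌋=0 ⌊776/635⌋=1 ⌊1187/635⌋=1 ⌊1598/635⌋=2 ⌊2009/635⌋=3 ⌊2420/635⌋=3 ⌊2831/635⌋=4 ⌊3242/635⌋=5 ⌊3653/635⌋=5 ⌊4064/635⌋=6
  n=10…13: ⌊4475/635⌋=7 ⌊4886/635⌋=7 ⌊5297/635⌋=8 ⌊5708/635⌋=8
s_n = t_(n+1) − t_n for n = 0 … 12 gives
prefix = 1011011011010
slide a length-9 window over [0..8] … [4..12] (5 windows); first occurrence of each distinct factor:
  [  0..  8] 101101101
  [  1..  9] 011011011
  [  2.. 10] 110110110
  [  4.. 12] 011011010
  (the other 1 window repeats one of these)
distinct factors: {011011010, 011011011, 101101101, 110110110}
count = 4  (Sturmian bound for length 9 is 10)

4


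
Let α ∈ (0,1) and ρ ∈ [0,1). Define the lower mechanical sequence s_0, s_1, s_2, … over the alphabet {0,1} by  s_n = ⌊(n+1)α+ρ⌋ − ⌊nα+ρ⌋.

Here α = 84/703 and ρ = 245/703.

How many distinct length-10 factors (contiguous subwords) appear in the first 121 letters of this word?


11

t_n = ⌊(n·84+245)/703⌋ for n = 0 … 121:
  n=0…9: ⌊245/703⌋=0 ⌊329/703⌋=0 ⌊413/703⌋=0 ⌊497/703⌋=0 ⌊581/703⌋=0 ⌊665/703⌋=0 ⌊749/703⌋=1 ⌊833/703⌋=1 ⌊917/703⌋=1 ⌊1001/703⌋=1
  n=10…19: ⌊1085/703⌋=1 ⌊1169/703⌋=1 ⌊1253/703⌋=1 ⌊1337/703⌋=1 ⌊1421/703⌋=2 ⌊1505/703⌋=2 ⌊1589/703⌋=2 ⌊1673/703⌋=2 ⌊1757/703⌋=2 ⌊1841/703⌋=2
  n=20…29: ⌊1925/703⌋=2 ⌊2009/703⌋=2 ⌊2093/703⌋=2 ⌊2177/703⌋=3 ⌊2261/703⌋=3 ⌊2345/703⌋=3 ⌊2429/703⌋=3 ⌊2513/703⌋=3 ⌊2597/703⌋=3 ⌊2681/703⌋=3
  n=30…39: ⌊2765/703⌋=3 ⌊2849/703⌋=4 ⌊2933/703⌋=4 ⌊3017/703⌋=4 ⌊3101/703⌋=4 ⌊3185/703⌋=4 ⌊3269/703⌋=4 ⌊3353/703⌋=4 ⌊3437/703⌋=4 ⌊3521/703⌋=5
  n=40…49: ⌊3605/703⌋=5 ⌊3689/703⌋=5 ⌊3773/703⌋=5 ⌊3857/703⌋=5 ⌊3941/703⌋=5 ⌊4025/703⌋=5 ⌊4109/703⌋=5 ⌊4193/703⌋=5 ⌊4277/703⌋=6 ⌊4361/703⌋=6
  n=50…59: ⌊4445/703⌋=6 ⌊4529/703⌋=6 ⌊4613/703⌋=6 ⌊4697/703⌋=6 ⌊4781/703⌋=6 ⌊4865/703⌋=6 ⌊4949/703⌋=7 ⌊5033/703⌋=7 ⌊5117/703⌋=7 ⌊5201/703⌋=7
  n=60…69: ⌊5285/703⌋=7 ⌊5369/703⌋=7 ⌊5453/703⌋=7 ⌊5537/703⌋=7 ⌊5621/703⌋=7 ⌊5705/703⌋=8 ⌊5789/703⌋=8 ⌊5873/703⌋=8 ⌊5957/703⌋=8 ⌊6041/703⌋=8
  n=70…79: ⌊6125/703⌋=8 ⌊6209/703⌋=8 ⌊6293/703⌋=8 ⌊6377/703⌋=9 ⌊6461/703⌋=9 ⌊6545/703⌋=9 ⌊6629/703⌋=9 ⌊6713/703⌋=9 ⌊6797/703⌋=9 ⌊6881/703⌋=9
  n=80…89: ⌊6965/703⌋=9 ⌊7049/703⌋=10 ⌊7133/703⌋=10 ⌊7217/703⌋=10 ⌊7301/703⌋=10 ⌊7385/703⌋=10 ⌊7469/703⌋=10 ⌊7553/703⌋=10 ⌊7637/703⌋=10 ⌊7721/703⌋=10
  n=90…99: ⌊7805/703⌋=11 ⌊7889/703⌋=11 ⌊7973/703⌋=11 ⌊8057/703⌋=11 ⌊8141/703⌋=11 ⌊8225/703⌋=11 ⌊8309/703⌋=11 ⌊8393/703⌋=11 ⌊8477/703⌋=12 ⌊8561/703⌋=12
  n=100…109: ⌊8645/703⌋=12 ⌊8729/703⌋=12 ⌊8813/703⌋=12 ⌊8897/703⌋=12 ⌊8981/703⌋=12 ⌊9065/703⌋=12 ⌊9149/703⌋=13 ⌊9233/703⌋=13 ⌊9317/703⌋=13 ⌊9401/703⌋=13
  n=110…119: ⌊9485/703⌋=13 ⌊9569/703⌋=13 ⌊9653/703⌋=13 ⌊9737/703⌋=13 ⌊9821/703⌋=13 ⌊9905/703⌋=14 ⌊9989/703⌋=14 ⌊10073/703⌋=14 ⌊10157/703⌋=14 ⌊10241/703⌋=14
  n=120…121: ⌊10325/703⌋=14 ⌊10409/703⌋=14
s_n = t_(n+1) − t_n for n = 0 … 120 gives
prefix = 0000010000000100000000100000001000000010000000010000000100000000100000001000000010000000010000000100000001000000001000000
slide a length-10 window over [0..9] … [111..120] (112 windows); first occurrence of each distinct factor:
  [  0..  9] 0000010000
  [  1.. 10] 0000100000
  [  2.. 11] 0001000000
  [  3.. 12] 0010000000
  [  4.. 13] 0100000001
  [  5.. 14] 1000000010
  [  6.. 15] 0000000100
  [  7.. 16] 0000001000
  [ 12.. 21] 0100000000
  [ 13.. 22] 1000000001
  [ 14.. 23] 0000000010
  (the other 101 windows repeat one of these)
distinct factors: {0000000010, 0000000100, 0000001000, 0000010000, 0000100000, 0001000000, 0010000000, 0100000000, 0100000001, 1000000001, 1000000010}
count = 11  (Sturmian bound for length 10 is 11)
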